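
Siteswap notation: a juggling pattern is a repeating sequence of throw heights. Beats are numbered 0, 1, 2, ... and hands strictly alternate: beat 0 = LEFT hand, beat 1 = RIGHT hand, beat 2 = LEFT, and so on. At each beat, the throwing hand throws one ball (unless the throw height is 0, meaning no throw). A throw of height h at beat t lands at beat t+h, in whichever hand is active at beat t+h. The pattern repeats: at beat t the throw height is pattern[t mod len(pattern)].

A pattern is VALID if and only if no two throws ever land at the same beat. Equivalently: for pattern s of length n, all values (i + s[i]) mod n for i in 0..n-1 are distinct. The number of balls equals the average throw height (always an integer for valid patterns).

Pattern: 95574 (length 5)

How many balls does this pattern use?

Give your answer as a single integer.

Answer: 6

Derivation:
Pattern = [9, 5, 5, 7, 4], length n = 5
  position 0: throw height = 9, running sum = 9
  position 1: throw height = 5, running sum = 14
  position 2: throw height = 5, running sum = 19
  position 3: throw height = 7, running sum = 26
  position 4: throw height = 4, running sum = 30
Total sum = 30; balls = sum / n = 30 / 5 = 6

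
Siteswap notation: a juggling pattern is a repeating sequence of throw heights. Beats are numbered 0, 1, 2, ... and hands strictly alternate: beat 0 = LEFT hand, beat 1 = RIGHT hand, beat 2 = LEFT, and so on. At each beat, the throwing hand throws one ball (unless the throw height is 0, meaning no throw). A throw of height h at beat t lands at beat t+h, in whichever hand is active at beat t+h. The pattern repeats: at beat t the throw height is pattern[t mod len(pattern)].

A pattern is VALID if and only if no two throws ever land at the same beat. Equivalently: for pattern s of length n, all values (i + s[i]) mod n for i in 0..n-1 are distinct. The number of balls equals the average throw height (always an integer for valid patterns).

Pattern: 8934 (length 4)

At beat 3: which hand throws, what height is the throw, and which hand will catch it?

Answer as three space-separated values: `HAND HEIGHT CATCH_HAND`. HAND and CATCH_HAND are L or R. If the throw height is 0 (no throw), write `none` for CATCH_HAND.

Beat 3: 3 mod 2 = 1, so hand = R
Throw height = pattern[3 mod 4] = pattern[3] = 4
Lands at beat 3+4=7, 7 mod 2 = 1, so catch hand = R

Answer: R 4 R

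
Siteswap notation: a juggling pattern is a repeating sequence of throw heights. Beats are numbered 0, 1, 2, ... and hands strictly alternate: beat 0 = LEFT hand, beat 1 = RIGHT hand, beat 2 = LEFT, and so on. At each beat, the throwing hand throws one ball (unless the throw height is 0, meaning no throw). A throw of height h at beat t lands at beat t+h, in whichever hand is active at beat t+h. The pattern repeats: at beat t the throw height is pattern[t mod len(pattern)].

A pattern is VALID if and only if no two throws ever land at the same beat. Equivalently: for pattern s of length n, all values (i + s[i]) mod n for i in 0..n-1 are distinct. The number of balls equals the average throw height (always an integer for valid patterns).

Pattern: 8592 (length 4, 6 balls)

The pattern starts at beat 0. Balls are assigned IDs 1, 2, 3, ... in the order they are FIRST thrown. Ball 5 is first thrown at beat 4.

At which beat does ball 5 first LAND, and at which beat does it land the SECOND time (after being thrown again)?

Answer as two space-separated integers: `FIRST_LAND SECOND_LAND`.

Answer: 12 20

Derivation:
Beat 0 (L): throw ball1 h=8 -> lands@8:L; in-air after throw: [b1@8:L]
Beat 1 (R): throw ball2 h=5 -> lands@6:L; in-air after throw: [b2@6:L b1@8:L]
Beat 2 (L): throw ball3 h=9 -> lands@11:R; in-air after throw: [b2@6:L b1@8:L b3@11:R]
Beat 3 (R): throw ball4 h=2 -> lands@5:R; in-air after throw: [b4@5:R b2@6:L b1@8:L b3@11:R]
Beat 4 (L): throw ball5 h=8 -> lands@12:L; in-air after throw: [b4@5:R b2@6:L b1@8:L b3@11:R b5@12:L]
Beat 5 (R): throw ball4 h=5 -> lands@10:L; in-air after throw: [b2@6:L b1@8:L b4@10:L b3@11:R b5@12:L]
Beat 6 (L): throw ball2 h=9 -> lands@15:R; in-air after throw: [b1@8:L b4@10:L b3@11:R b5@12:L b2@15:R]
Beat 7 (R): throw ball6 h=2 -> lands@9:R; in-air after throw: [b1@8:L b6@9:R b4@10:L b3@11:R b5@12:L b2@15:R]
Beat 8 (L): throw ball1 h=8 -> lands@16:L; in-air after throw: [b6@9:R b4@10:L b3@11:R b5@12:L b2@15:R b1@16:L]
Beat 9 (R): throw ball6 h=5 -> lands@14:L; in-air after throw: [b4@10:L b3@11:R b5@12:L b6@14:L b2@15:R b1@16:L]
Beat 10 (L): throw ball4 h=9 -> lands@19:R; in-air after throw: [b3@11:R b5@12:L b6@14:L b2@15:R b1@16:L b4@19:R]
Beat 11 (R): throw ball3 h=2 -> lands@13:R; in-air after throw: [b5@12:L b3@13:R b6@14:L b2@15:R b1@16:L b4@19:R]
Beat 12 (L): throw ball5 h=8 -> lands@20:L; in-air after throw: [b3@13:R b6@14:L b2@15:R b1@16:L b4@19:R b5@20:L]
Beat 13 (R): throw ball3 h=5 -> lands@18:L; in-air after throw: [b6@14:L b2@15:R b1@16:L b3@18:L b4@19:R b5@20:L]
Beat 14 (L): throw ball6 h=9 -> lands@23:R; in-air after throw: [b2@15:R b1@16:L b3@18:L b4@19:R b5@20:L b6@23:R]
Beat 15 (R): throw ball2 h=2 -> lands@17:R; in-air after throw: [b1@16:L b2@17:R b3@18:L b4@19:R b5@20:L b6@23:R]
Ball 5: thrown@4 h=8 -> first land @12; rethrown@12 h=8 -> second land @20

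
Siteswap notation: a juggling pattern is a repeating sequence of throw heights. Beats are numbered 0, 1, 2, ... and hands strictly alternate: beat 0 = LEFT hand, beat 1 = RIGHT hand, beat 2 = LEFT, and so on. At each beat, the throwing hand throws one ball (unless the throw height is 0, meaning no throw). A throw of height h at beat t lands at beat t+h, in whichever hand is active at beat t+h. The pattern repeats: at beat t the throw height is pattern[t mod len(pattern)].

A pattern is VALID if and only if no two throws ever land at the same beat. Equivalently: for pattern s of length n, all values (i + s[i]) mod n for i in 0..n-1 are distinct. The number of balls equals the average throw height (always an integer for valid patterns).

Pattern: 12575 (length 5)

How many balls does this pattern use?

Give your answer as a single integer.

Pattern = [1, 2, 5, 7, 5], length n = 5
  position 0: throw height = 1, running sum = 1
  position 1: throw height = 2, running sum = 3
  position 2: throw height = 5, running sum = 8
  position 3: throw height = 7, running sum = 15
  position 4: throw height = 5, running sum = 20
Total sum = 20; balls = sum / n = 20 / 5 = 4

Answer: 4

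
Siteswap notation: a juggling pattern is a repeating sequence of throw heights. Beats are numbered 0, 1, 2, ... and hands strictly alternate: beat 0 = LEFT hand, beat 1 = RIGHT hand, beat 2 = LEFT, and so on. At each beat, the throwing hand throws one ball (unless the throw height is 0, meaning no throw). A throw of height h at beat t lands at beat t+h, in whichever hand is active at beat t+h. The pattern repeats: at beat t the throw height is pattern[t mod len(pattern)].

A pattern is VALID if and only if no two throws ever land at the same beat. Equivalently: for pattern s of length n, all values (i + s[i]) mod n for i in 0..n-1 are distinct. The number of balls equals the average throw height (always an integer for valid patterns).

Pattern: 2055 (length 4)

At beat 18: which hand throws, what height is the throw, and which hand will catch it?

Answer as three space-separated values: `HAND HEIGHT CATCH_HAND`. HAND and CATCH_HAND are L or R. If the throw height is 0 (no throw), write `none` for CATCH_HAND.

Answer: L 5 R

Derivation:
Beat 18: 18 mod 2 = 0, so hand = L
Throw height = pattern[18 mod 4] = pattern[2] = 5
Lands at beat 18+5=23, 23 mod 2 = 1, so catch hand = R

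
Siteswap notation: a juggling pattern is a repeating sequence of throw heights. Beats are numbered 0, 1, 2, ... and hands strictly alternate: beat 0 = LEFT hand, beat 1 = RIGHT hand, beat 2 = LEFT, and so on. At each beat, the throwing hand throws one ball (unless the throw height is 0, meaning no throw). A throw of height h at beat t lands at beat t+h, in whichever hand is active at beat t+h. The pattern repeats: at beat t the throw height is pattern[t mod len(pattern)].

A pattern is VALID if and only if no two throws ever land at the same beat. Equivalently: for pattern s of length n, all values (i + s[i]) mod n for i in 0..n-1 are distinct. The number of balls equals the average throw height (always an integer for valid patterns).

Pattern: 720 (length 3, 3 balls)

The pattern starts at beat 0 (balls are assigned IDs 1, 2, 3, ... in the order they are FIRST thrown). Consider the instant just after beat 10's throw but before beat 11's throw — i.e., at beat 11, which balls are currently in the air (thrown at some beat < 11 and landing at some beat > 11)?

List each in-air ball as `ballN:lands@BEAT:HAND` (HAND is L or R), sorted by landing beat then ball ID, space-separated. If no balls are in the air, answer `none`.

Beat 0 (L): throw ball1 h=7 -> lands@7:R; in-air after throw: [b1@7:R]
Beat 1 (R): throw ball2 h=2 -> lands@3:R; in-air after throw: [b2@3:R b1@7:R]
Beat 3 (R): throw ball2 h=7 -> lands@10:L; in-air after throw: [b1@7:R b2@10:L]
Beat 4 (L): throw ball3 h=2 -> lands@6:L; in-air after throw: [b3@6:L b1@7:R b2@10:L]
Beat 6 (L): throw ball3 h=7 -> lands@13:R; in-air after throw: [b1@7:R b2@10:L b3@13:R]
Beat 7 (R): throw ball1 h=2 -> lands@9:R; in-air after throw: [b1@9:R b2@10:L b3@13:R]
Beat 9 (R): throw ball1 h=7 -> lands@16:L; in-air after throw: [b2@10:L b3@13:R b1@16:L]
Beat 10 (L): throw ball2 h=2 -> lands@12:L; in-air after throw: [b2@12:L b3@13:R b1@16:L]

Answer: ball2:lands@12:L ball3:lands@13:R ball1:lands@16:L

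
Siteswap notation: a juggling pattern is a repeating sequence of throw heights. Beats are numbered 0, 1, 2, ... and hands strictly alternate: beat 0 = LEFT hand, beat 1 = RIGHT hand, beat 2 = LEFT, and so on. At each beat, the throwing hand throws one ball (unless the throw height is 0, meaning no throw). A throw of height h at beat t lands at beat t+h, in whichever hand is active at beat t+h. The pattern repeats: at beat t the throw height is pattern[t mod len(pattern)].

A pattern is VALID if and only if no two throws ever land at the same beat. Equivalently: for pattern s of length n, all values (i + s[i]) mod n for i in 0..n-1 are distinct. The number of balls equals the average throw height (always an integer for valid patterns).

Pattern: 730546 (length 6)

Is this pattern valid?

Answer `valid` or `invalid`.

Answer: invalid

Derivation:
i=0: (i + s[i]) mod n = (0 + 7) mod 6 = 1
i=1: (i + s[i]) mod n = (1 + 3) mod 6 = 4
i=2: (i + s[i]) mod n = (2 + 0) mod 6 = 2
i=3: (i + s[i]) mod n = (3 + 5) mod 6 = 2
i=4: (i + s[i]) mod n = (4 + 4) mod 6 = 2
i=5: (i + s[i]) mod n = (5 + 6) mod 6 = 5
Residues: [1, 4, 2, 2, 2, 5], distinct: False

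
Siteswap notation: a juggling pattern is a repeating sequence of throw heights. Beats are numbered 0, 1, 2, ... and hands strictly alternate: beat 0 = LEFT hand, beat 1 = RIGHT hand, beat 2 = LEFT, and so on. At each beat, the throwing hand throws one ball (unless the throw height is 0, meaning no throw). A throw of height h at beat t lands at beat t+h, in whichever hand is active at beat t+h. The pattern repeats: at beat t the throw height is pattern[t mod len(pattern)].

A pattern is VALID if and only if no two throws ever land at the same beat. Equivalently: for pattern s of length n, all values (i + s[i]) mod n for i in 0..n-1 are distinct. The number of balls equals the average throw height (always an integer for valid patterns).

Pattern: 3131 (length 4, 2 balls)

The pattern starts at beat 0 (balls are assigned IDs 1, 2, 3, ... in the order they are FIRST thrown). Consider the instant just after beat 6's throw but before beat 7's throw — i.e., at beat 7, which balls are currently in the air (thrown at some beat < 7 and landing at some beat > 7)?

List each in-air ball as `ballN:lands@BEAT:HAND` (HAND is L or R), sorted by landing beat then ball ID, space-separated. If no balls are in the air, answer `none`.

Answer: ball2:lands@9:R

Derivation:
Beat 0 (L): throw ball1 h=3 -> lands@3:R; in-air after throw: [b1@3:R]
Beat 1 (R): throw ball2 h=1 -> lands@2:L; in-air after throw: [b2@2:L b1@3:R]
Beat 2 (L): throw ball2 h=3 -> lands@5:R; in-air after throw: [b1@3:R b2@5:R]
Beat 3 (R): throw ball1 h=1 -> lands@4:L; in-air after throw: [b1@4:L b2@5:R]
Beat 4 (L): throw ball1 h=3 -> lands@7:R; in-air after throw: [b2@5:R b1@7:R]
Beat 5 (R): throw ball2 h=1 -> lands@6:L; in-air after throw: [b2@6:L b1@7:R]
Beat 6 (L): throw ball2 h=3 -> lands@9:R; in-air after throw: [b1@7:R b2@9:R]
Beat 7 (R): throw ball1 h=1 -> lands@8:L; in-air after throw: [b1@8:L b2@9:R]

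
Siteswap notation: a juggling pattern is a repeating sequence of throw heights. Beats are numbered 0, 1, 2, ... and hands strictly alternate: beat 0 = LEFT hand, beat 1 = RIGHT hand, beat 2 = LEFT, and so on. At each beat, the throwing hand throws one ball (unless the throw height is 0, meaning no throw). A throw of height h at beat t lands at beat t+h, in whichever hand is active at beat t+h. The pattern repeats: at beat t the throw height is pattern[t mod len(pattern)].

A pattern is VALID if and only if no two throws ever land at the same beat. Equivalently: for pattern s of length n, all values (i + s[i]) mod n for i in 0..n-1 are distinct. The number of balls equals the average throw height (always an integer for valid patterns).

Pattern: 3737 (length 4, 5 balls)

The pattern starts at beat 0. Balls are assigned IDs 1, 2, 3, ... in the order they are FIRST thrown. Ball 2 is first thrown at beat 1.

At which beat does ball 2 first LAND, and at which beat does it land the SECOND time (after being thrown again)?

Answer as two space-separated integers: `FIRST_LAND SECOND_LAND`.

Answer: 8 11

Derivation:
Beat 0 (L): throw ball1 h=3 -> lands@3:R; in-air after throw: [b1@3:R]
Beat 1 (R): throw ball2 h=7 -> lands@8:L; in-air after throw: [b1@3:R b2@8:L]
Beat 2 (L): throw ball3 h=3 -> lands@5:R; in-air after throw: [b1@3:R b3@5:R b2@8:L]
Beat 3 (R): throw ball1 h=7 -> lands@10:L; in-air after throw: [b3@5:R b2@8:L b1@10:L]
Beat 4 (L): throw ball4 h=3 -> lands@7:R; in-air after throw: [b3@5:R b4@7:R b2@8:L b1@10:L]
Beat 5 (R): throw ball3 h=7 -> lands@12:L; in-air after throw: [b4@7:R b2@8:L b1@10:L b3@12:L]
Beat 6 (L): throw ball5 h=3 -> lands@9:R; in-air after throw: [b4@7:R b2@8:L b5@9:R b1@10:L b3@12:L]
Beat 7 (R): throw ball4 h=7 -> lands@14:L; in-air after throw: [b2@8:L b5@9:R b1@10:L b3@12:L b4@14:L]
Beat 8 (L): throw ball2 h=3 -> lands@11:R; in-air after throw: [b5@9:R b1@10:L b2@11:R b3@12:L b4@14:L]
Beat 9 (R): throw ball5 h=7 -> lands@16:L; in-air after throw: [b1@10:L b2@11:R b3@12:L b4@14:L b5@16:L]
Beat 10 (L): throw ball1 h=3 -> lands@13:R; in-air after throw: [b2@11:R b3@12:L b1@13:R b4@14:L b5@16:L]
Beat 11 (R): throw ball2 h=7 -> lands@18:L; in-air after throw: [b3@12:L b1@13:R b4@14:L b5@16:L b2@18:L]
Ball 2: thrown@1 h=7 -> first land @8; rethrown@8 h=3 -> second land @11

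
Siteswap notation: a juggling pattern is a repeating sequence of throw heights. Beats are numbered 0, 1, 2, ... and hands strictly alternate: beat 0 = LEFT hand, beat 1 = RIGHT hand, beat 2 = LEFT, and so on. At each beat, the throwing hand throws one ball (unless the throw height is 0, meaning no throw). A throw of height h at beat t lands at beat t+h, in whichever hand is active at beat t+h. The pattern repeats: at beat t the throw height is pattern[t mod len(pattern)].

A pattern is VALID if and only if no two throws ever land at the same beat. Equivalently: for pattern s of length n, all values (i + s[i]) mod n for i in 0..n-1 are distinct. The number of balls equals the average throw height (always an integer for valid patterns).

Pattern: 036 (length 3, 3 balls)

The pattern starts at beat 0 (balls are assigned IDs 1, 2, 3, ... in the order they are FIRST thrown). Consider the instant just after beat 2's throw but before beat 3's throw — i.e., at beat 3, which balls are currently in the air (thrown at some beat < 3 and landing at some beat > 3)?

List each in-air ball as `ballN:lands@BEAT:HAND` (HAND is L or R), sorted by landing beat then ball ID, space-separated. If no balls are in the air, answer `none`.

Answer: ball1:lands@4:L ball2:lands@8:L

Derivation:
Beat 1 (R): throw ball1 h=3 -> lands@4:L; in-air after throw: [b1@4:L]
Beat 2 (L): throw ball2 h=6 -> lands@8:L; in-air after throw: [b1@4:L b2@8:L]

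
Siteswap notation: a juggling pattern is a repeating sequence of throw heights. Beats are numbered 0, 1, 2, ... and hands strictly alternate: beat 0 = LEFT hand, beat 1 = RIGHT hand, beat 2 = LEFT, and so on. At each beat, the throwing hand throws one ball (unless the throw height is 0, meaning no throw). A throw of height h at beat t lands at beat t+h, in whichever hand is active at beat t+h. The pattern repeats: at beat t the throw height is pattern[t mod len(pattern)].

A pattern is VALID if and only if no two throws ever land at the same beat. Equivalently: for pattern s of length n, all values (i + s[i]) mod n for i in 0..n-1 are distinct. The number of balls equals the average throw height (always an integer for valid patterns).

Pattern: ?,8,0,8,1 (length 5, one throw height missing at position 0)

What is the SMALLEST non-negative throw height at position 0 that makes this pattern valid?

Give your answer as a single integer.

i=0: s[i]=? (unknown)
i=1: (1 + 8) mod 5 = 4
i=2: (2 + 0) mod 5 = 2
i=3: (3 + 8) mod 5 = 1
i=4: (4 + 1) mod 5 = 0
Known residues: [0, 1, 2, 4]; need a permutation of 0..4, so missing residue r = 3
Need (0 + s) mod 5 = 3; smallest s = (3 - 0) mod 5 = 3

Answer: 3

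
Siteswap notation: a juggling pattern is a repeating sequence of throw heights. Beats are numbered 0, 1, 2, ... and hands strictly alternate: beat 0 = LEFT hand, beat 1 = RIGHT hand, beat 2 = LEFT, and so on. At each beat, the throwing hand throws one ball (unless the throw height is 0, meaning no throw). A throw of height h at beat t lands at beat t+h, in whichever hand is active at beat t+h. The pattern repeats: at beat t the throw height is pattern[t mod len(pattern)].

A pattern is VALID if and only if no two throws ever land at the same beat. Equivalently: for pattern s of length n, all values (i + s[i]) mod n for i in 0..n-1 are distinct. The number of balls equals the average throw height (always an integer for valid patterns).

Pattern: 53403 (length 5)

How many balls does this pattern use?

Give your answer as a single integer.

Pattern = [5, 3, 4, 0, 3], length n = 5
  position 0: throw height = 5, running sum = 5
  position 1: throw height = 3, running sum = 8
  position 2: throw height = 4, running sum = 12
  position 3: throw height = 0, running sum = 12
  position 4: throw height = 3, running sum = 15
Total sum = 15; balls = sum / n = 15 / 5 = 3

Answer: 3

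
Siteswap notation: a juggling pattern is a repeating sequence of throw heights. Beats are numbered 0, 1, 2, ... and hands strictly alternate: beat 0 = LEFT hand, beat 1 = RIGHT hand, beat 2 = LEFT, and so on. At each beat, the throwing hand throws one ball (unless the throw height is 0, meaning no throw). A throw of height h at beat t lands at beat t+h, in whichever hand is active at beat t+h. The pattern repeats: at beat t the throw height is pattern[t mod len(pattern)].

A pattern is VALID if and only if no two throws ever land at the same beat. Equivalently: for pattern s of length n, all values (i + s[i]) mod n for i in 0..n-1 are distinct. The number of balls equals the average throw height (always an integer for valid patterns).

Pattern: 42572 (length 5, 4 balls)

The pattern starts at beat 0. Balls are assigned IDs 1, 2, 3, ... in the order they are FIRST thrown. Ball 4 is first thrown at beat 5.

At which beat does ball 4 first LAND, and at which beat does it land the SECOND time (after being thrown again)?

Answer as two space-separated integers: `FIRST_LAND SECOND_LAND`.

Beat 0 (L): throw ball1 h=4 -> lands@4:L; in-air after throw: [b1@4:L]
Beat 1 (R): throw ball2 h=2 -> lands@3:R; in-air after throw: [b2@3:R b1@4:L]
Beat 2 (L): throw ball3 h=5 -> lands@7:R; in-air after throw: [b2@3:R b1@4:L b3@7:R]
Beat 3 (R): throw ball2 h=7 -> lands@10:L; in-air after throw: [b1@4:L b3@7:R b2@10:L]
Beat 4 (L): throw ball1 h=2 -> lands@6:L; in-air after throw: [b1@6:L b3@7:R b2@10:L]
Beat 5 (R): throw ball4 h=4 -> lands@9:R; in-air after throw: [b1@6:L b3@7:R b4@9:R b2@10:L]
Beat 6 (L): throw ball1 h=2 -> lands@8:L; in-air after throw: [b3@7:R b1@8:L b4@9:R b2@10:L]
Beat 7 (R): throw ball3 h=5 -> lands@12:L; in-air after throw: [b1@8:L b4@9:R b2@10:L b3@12:L]
Beat 8 (L): throw ball1 h=7 -> lands@15:R; in-air after throw: [b4@9:R b2@10:L b3@12:L b1@15:R]
Beat 9 (R): throw ball4 h=2 -> lands@11:R; in-air after throw: [b2@10:L b4@11:R b3@12:L b1@15:R]
Beat 10 (L): throw ball2 h=4 -> lands@14:L; in-air after throw: [b4@11:R b3@12:L b2@14:L b1@15:R]
Beat 11 (R): throw ball4 h=2 -> lands@13:R; in-air after throw: [b3@12:L b4@13:R b2@14:L b1@15:R]
Ball 4: thrown@5 h=4 -> first land @9; rethrown@9 h=2 -> second land @11

Answer: 9 11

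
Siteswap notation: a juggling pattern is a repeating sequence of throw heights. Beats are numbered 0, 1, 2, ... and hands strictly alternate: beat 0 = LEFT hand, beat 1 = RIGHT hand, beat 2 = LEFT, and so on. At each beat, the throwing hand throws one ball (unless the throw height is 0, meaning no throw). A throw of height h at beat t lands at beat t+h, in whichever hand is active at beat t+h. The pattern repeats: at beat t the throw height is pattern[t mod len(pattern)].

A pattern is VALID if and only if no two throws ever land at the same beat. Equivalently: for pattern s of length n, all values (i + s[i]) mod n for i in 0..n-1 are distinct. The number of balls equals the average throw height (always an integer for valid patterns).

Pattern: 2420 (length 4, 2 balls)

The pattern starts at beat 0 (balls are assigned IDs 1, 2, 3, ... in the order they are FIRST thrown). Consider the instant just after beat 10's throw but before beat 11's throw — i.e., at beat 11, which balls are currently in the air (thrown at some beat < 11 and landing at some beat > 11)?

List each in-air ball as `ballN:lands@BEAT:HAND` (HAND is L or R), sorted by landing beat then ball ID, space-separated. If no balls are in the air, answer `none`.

Beat 0 (L): throw ball1 h=2 -> lands@2:L; in-air after throw: [b1@2:L]
Beat 1 (R): throw ball2 h=4 -> lands@5:R; in-air after throw: [b1@2:L b2@5:R]
Beat 2 (L): throw ball1 h=2 -> lands@4:L; in-air after throw: [b1@4:L b2@5:R]
Beat 4 (L): throw ball1 h=2 -> lands@6:L; in-air after throw: [b2@5:R b1@6:L]
Beat 5 (R): throw ball2 h=4 -> lands@9:R; in-air after throw: [b1@6:L b2@9:R]
Beat 6 (L): throw ball1 h=2 -> lands@8:L; in-air after throw: [b1@8:L b2@9:R]
Beat 8 (L): throw ball1 h=2 -> lands@10:L; in-air after throw: [b2@9:R b1@10:L]
Beat 9 (R): throw ball2 h=4 -> lands@13:R; in-air after throw: [b1@10:L b2@13:R]
Beat 10 (L): throw ball1 h=2 -> lands@12:L; in-air after throw: [b1@12:L b2@13:R]

Answer: ball1:lands@12:L ball2:lands@13:R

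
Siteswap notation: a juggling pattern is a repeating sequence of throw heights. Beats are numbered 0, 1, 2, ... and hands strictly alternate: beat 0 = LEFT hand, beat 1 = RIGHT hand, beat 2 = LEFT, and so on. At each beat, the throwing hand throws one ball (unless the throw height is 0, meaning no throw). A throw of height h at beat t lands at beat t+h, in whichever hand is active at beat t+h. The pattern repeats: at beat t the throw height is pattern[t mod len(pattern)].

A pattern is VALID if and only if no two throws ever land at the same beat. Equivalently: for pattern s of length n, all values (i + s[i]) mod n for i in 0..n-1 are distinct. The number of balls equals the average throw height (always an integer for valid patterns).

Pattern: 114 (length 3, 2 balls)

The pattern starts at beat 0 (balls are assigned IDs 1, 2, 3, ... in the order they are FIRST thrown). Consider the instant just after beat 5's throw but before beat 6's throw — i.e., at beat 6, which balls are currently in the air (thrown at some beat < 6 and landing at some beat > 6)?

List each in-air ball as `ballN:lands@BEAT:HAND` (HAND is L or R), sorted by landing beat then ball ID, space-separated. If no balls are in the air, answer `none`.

Answer: ball2:lands@9:R

Derivation:
Beat 0 (L): throw ball1 h=1 -> lands@1:R; in-air after throw: [b1@1:R]
Beat 1 (R): throw ball1 h=1 -> lands@2:L; in-air after throw: [b1@2:L]
Beat 2 (L): throw ball1 h=4 -> lands@6:L; in-air after throw: [b1@6:L]
Beat 3 (R): throw ball2 h=1 -> lands@4:L; in-air after throw: [b2@4:L b1@6:L]
Beat 4 (L): throw ball2 h=1 -> lands@5:R; in-air after throw: [b2@5:R b1@6:L]
Beat 5 (R): throw ball2 h=4 -> lands@9:R; in-air after throw: [b1@6:L b2@9:R]
Beat 6 (L): throw ball1 h=1 -> lands@7:R; in-air after throw: [b1@7:R b2@9:R]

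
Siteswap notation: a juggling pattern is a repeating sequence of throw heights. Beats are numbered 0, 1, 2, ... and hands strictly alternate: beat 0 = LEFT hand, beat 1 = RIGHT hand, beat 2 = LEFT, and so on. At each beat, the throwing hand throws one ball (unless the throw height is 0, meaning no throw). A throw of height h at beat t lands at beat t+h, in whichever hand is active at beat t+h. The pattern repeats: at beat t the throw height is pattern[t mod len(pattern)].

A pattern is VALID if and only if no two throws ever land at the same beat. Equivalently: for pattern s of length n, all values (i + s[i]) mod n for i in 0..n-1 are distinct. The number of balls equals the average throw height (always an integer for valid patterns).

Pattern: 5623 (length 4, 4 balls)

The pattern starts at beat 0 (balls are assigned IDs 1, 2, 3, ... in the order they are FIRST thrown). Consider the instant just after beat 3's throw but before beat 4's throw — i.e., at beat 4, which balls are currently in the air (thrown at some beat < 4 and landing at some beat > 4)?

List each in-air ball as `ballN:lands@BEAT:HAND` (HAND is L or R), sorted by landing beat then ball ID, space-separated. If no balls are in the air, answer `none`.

Beat 0 (L): throw ball1 h=5 -> lands@5:R; in-air after throw: [b1@5:R]
Beat 1 (R): throw ball2 h=6 -> lands@7:R; in-air after throw: [b1@5:R b2@7:R]
Beat 2 (L): throw ball3 h=2 -> lands@4:L; in-air after throw: [b3@4:L b1@5:R b2@7:R]
Beat 3 (R): throw ball4 h=3 -> lands@6:L; in-air after throw: [b3@4:L b1@5:R b4@6:L b2@7:R]
Beat 4 (L): throw ball3 h=5 -> lands@9:R; in-air after throw: [b1@5:R b4@6:L b2@7:R b3@9:R]

Answer: ball1:lands@5:R ball4:lands@6:L ball2:lands@7:R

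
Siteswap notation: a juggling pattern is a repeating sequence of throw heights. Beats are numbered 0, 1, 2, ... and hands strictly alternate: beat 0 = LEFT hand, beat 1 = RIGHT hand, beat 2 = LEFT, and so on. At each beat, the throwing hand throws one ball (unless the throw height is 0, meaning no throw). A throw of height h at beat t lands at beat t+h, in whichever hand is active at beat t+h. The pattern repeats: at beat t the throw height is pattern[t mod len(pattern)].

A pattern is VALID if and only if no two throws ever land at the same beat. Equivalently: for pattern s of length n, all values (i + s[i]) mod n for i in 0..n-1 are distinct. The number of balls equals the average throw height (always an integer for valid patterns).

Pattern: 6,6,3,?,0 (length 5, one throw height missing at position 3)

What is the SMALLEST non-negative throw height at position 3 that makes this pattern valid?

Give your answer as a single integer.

i=0: (0 + 6) mod 5 = 1
i=1: (1 + 6) mod 5 = 2
i=2: (2 + 3) mod 5 = 0
i=3: s[i]=? (unknown)
i=4: (4 + 0) mod 5 = 4
Known residues: [0, 1, 2, 4]; need a permutation of 0..4, so missing residue r = 3
Need (3 + s) mod 5 = 3; smallest s = (3 - 3) mod 5 = 0

Answer: 0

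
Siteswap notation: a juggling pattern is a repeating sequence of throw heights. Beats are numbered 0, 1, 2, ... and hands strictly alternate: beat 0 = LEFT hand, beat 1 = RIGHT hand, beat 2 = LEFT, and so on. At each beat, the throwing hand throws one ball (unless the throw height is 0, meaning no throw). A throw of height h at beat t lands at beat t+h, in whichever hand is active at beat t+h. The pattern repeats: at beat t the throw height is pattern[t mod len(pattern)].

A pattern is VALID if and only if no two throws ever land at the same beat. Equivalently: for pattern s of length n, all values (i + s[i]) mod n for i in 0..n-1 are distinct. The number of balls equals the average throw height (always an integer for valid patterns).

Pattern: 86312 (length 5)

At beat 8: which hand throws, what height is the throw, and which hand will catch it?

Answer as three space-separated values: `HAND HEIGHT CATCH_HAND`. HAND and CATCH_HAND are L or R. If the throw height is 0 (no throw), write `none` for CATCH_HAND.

Beat 8: 8 mod 2 = 0, so hand = L
Throw height = pattern[8 mod 5] = pattern[3] = 1
Lands at beat 8+1=9, 9 mod 2 = 1, so catch hand = R

Answer: L 1 R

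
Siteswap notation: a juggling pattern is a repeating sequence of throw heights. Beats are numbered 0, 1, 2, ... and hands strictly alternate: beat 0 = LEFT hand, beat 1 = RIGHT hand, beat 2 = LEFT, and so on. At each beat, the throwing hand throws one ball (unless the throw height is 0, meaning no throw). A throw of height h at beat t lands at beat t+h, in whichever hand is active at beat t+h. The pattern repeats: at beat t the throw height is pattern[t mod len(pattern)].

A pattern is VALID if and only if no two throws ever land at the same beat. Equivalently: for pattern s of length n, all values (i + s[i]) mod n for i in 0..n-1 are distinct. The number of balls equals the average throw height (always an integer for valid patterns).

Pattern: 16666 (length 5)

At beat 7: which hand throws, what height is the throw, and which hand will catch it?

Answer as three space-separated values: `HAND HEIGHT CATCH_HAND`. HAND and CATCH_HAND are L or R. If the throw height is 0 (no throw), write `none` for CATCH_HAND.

Beat 7: 7 mod 2 = 1, so hand = R
Throw height = pattern[7 mod 5] = pattern[2] = 6
Lands at beat 7+6=13, 13 mod 2 = 1, so catch hand = R

Answer: R 6 R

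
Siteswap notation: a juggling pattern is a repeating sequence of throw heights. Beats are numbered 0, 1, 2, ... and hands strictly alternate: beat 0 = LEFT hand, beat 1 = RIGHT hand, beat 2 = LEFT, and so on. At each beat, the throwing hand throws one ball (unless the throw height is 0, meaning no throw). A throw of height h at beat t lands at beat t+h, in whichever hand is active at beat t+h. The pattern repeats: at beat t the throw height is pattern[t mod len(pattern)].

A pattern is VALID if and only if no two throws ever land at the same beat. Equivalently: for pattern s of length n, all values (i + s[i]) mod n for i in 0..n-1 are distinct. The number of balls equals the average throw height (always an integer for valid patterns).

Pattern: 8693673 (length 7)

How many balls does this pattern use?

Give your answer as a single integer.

Pattern = [8, 6, 9, 3, 6, 7, 3], length n = 7
  position 0: throw height = 8, running sum = 8
  position 1: throw height = 6, running sum = 14
  position 2: throw height = 9, running sum = 23
  position 3: throw height = 3, running sum = 26
  position 4: throw height = 6, running sum = 32
  position 5: throw height = 7, running sum = 39
  position 6: throw height = 3, running sum = 42
Total sum = 42; balls = sum / n = 42 / 7 = 6

Answer: 6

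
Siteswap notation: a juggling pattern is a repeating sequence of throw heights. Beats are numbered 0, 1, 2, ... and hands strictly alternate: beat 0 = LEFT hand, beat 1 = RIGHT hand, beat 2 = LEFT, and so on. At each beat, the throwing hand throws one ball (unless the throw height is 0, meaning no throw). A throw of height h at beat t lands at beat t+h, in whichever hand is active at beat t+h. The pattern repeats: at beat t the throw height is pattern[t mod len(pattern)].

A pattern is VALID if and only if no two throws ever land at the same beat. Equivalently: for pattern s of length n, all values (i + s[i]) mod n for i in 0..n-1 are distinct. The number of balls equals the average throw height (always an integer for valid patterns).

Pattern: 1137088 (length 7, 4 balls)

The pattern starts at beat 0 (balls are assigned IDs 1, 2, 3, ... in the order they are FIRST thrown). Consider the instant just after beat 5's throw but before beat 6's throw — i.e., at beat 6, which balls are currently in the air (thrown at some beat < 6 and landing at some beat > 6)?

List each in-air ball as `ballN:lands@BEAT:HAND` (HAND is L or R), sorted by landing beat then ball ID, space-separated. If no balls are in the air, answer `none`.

Answer: ball2:lands@10:L ball1:lands@13:R

Derivation:
Beat 0 (L): throw ball1 h=1 -> lands@1:R; in-air after throw: [b1@1:R]
Beat 1 (R): throw ball1 h=1 -> lands@2:L; in-air after throw: [b1@2:L]
Beat 2 (L): throw ball1 h=3 -> lands@5:R; in-air after throw: [b1@5:R]
Beat 3 (R): throw ball2 h=7 -> lands@10:L; in-air after throw: [b1@5:R b2@10:L]
Beat 5 (R): throw ball1 h=8 -> lands@13:R; in-air after throw: [b2@10:L b1@13:R]
Beat 6 (L): throw ball3 h=8 -> lands@14:L; in-air after throw: [b2@10:L b1@13:R b3@14:L]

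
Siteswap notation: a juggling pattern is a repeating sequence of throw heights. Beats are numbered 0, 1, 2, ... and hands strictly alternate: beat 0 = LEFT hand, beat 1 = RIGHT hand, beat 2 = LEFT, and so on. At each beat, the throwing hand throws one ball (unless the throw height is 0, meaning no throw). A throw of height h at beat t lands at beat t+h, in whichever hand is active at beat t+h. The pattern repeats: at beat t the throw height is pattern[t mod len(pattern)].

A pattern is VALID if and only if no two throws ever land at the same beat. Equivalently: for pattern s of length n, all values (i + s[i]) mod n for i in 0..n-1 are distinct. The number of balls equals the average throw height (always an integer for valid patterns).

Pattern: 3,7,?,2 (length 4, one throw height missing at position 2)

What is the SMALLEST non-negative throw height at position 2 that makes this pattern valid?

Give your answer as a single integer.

i=0: (0 + 3) mod 4 = 3
i=1: (1 + 7) mod 4 = 0
i=2: s[i]=? (unknown)
i=3: (3 + 2) mod 4 = 1
Known residues: [0, 1, 3]; need a permutation of 0..3, so missing residue r = 2
Need (2 + s) mod 4 = 2; smallest s = (2 - 2) mod 4 = 0

Answer: 0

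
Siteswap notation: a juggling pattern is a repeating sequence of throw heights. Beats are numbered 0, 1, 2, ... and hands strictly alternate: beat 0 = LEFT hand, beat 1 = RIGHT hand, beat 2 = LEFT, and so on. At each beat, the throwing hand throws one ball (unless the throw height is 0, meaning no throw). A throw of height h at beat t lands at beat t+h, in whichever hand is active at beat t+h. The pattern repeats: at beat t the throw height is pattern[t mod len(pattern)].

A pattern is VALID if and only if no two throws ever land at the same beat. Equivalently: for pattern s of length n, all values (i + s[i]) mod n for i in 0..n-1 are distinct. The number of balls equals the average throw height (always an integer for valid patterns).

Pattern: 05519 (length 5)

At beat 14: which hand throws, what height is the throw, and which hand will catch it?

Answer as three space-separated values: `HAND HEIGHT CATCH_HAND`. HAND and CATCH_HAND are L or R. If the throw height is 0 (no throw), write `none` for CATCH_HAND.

Answer: L 9 R

Derivation:
Beat 14: 14 mod 2 = 0, so hand = L
Throw height = pattern[14 mod 5] = pattern[4] = 9
Lands at beat 14+9=23, 23 mod 2 = 1, so catch hand = R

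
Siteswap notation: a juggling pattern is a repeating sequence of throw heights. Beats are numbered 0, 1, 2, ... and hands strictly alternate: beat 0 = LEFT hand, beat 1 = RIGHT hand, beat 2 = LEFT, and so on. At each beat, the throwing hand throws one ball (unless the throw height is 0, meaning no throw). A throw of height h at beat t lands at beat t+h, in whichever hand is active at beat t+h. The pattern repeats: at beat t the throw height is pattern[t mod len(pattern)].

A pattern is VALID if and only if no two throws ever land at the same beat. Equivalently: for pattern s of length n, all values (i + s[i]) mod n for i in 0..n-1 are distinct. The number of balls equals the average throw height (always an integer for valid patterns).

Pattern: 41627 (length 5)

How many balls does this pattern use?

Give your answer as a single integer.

Pattern = [4, 1, 6, 2, 7], length n = 5
  position 0: throw height = 4, running sum = 4
  position 1: throw height = 1, running sum = 5
  position 2: throw height = 6, running sum = 11
  position 3: throw height = 2, running sum = 13
  position 4: throw height = 7, running sum = 20
Total sum = 20; balls = sum / n = 20 / 5 = 4

Answer: 4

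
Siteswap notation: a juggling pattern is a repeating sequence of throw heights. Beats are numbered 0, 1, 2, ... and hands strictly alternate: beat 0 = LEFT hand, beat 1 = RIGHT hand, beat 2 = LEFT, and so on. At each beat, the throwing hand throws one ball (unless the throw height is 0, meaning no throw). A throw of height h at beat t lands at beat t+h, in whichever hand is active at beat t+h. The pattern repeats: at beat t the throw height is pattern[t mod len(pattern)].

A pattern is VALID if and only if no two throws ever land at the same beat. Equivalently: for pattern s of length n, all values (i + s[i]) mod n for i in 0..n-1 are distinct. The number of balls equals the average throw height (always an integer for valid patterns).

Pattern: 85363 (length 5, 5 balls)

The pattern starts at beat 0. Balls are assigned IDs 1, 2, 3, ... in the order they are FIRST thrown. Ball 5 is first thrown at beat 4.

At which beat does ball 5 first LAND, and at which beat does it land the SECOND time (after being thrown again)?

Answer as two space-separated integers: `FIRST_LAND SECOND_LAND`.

Beat 0 (L): throw ball1 h=8 -> lands@8:L; in-air after throw: [b1@8:L]
Beat 1 (R): throw ball2 h=5 -> lands@6:L; in-air after throw: [b2@6:L b1@8:L]
Beat 2 (L): throw ball3 h=3 -> lands@5:R; in-air after throw: [b3@5:R b2@6:L b1@8:L]
Beat 3 (R): throw ball4 h=6 -> lands@9:R; in-air after throw: [b3@5:R b2@6:L b1@8:L b4@9:R]
Beat 4 (L): throw ball5 h=3 -> lands@7:R; in-air after throw: [b3@5:R b2@6:L b5@7:R b1@8:L b4@9:R]
Beat 5 (R): throw ball3 h=8 -> lands@13:R; in-air after throw: [b2@6:L b5@7:R b1@8:L b4@9:R b3@13:R]
Beat 6 (L): throw ball2 h=5 -> lands@11:R; in-air after throw: [b5@7:R b1@8:L b4@9:R b2@11:R b3@13:R]
Beat 7 (R): throw ball5 h=3 -> lands@10:L; in-air after throw: [b1@8:L b4@9:R b5@10:L b2@11:R b3@13:R]
Beat 8 (L): throw ball1 h=6 -> lands@14:L; in-air after throw: [b4@9:R b5@10:L b2@11:R b3@13:R b1@14:L]
Beat 9 (R): throw ball4 h=3 -> lands@12:L; in-air after throw: [b5@10:L b2@11:R b4@12:L b3@13:R b1@14:L]
Beat 10 (L): throw ball5 h=8 -> lands@18:L; in-air after throw: [b2@11:R b4@12:L b3@13:R b1@14:L b5@18:L]
Ball 5: thrown@4 h=3 -> first land @7; rethrown@7 h=3 -> second land @10

Answer: 7 10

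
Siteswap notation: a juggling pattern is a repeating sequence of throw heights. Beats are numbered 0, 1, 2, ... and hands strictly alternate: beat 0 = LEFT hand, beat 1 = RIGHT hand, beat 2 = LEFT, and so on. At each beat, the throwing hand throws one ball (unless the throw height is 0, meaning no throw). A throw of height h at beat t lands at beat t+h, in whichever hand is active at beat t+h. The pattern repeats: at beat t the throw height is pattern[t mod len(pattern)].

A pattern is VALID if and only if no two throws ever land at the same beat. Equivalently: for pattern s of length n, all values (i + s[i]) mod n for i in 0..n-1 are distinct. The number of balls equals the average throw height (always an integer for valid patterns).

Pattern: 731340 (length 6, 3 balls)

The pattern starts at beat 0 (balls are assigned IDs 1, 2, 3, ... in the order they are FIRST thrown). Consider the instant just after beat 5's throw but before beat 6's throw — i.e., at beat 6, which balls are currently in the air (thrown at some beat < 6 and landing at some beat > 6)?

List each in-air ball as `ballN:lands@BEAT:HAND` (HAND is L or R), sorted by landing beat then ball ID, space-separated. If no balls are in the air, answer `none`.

Answer: ball1:lands@7:R ball2:lands@8:L

Derivation:
Beat 0 (L): throw ball1 h=7 -> lands@7:R; in-air after throw: [b1@7:R]
Beat 1 (R): throw ball2 h=3 -> lands@4:L; in-air after throw: [b2@4:L b1@7:R]
Beat 2 (L): throw ball3 h=1 -> lands@3:R; in-air after throw: [b3@3:R b2@4:L b1@7:R]
Beat 3 (R): throw ball3 h=3 -> lands@6:L; in-air after throw: [b2@4:L b3@6:L b1@7:R]
Beat 4 (L): throw ball2 h=4 -> lands@8:L; in-air after throw: [b3@6:L b1@7:R b2@8:L]
Beat 6 (L): throw ball3 h=7 -> lands@13:R; in-air after throw: [b1@7:R b2@8:L b3@13:R]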